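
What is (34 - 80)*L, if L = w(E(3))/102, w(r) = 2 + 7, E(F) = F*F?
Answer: -69/17 ≈ -4.0588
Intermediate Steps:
E(F) = F²
w(r) = 9
L = 3/34 (L = 9/102 = 9*(1/102) = 3/34 ≈ 0.088235)
(34 - 80)*L = (34 - 80)*(3/34) = -46*3/34 = -69/17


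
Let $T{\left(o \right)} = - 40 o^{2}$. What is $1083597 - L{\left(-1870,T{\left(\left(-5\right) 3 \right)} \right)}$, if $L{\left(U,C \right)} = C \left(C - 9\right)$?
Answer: $-79997403$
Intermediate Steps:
$L{\left(U,C \right)} = C \left(-9 + C\right)$ ($L{\left(U,C \right)} = C \left(C - 9\right) = C \left(-9 + C\right)$)
$1083597 - L{\left(-1870,T{\left(\left(-5\right) 3 \right)} \right)} = 1083597 - - 40 \left(\left(-5\right) 3\right)^{2} \left(-9 - 40 \left(\left(-5\right) 3\right)^{2}\right) = 1083597 - - 40 \left(-15\right)^{2} \left(-9 - 40 \left(-15\right)^{2}\right) = 1083597 - \left(-40\right) 225 \left(-9 - 9000\right) = 1083597 - - 9000 \left(-9 - 9000\right) = 1083597 - \left(-9000\right) \left(-9009\right) = 1083597 - 81081000 = -79997403$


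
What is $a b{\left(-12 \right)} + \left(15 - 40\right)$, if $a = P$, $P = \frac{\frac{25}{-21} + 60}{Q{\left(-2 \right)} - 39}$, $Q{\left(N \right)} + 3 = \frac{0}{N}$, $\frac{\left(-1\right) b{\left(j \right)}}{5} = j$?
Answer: $- \frac{16025}{147} \approx -109.01$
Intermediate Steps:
$b{\left(j \right)} = - 5 j$
$Q{\left(N \right)} = -3$ ($Q{\left(N \right)} = -3 + \frac{0}{N} = -3 + 0 = -3$)
$P = - \frac{1235}{882}$ ($P = \frac{\frac{25}{-21} + 60}{-3 - 39} = \frac{25 \left(- \frac{1}{21}\right) + 60}{-42} = \left(- \frac{25}{21} + 60\right) \left(- \frac{1}{42}\right) = \frac{1235}{21} \left(- \frac{1}{42}\right) = - \frac{1235}{882} \approx -1.4002$)
$a = - \frac{1235}{882} \approx -1.4002$
$a b{\left(-12 \right)} + \left(15 - 40\right) = - \frac{1235 \left(\left(-5\right) \left(-12\right)\right)}{882} + \left(15 - 40\right) = \left(- \frac{1235}{882}\right) 60 + \left(15 - 40\right) = - \frac{12350}{147} - 25 = - \frac{16025}{147}$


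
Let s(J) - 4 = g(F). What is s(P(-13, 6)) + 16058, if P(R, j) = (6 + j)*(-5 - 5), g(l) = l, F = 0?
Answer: 16062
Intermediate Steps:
P(R, j) = -60 - 10*j (P(R, j) = (6 + j)*(-10) = -60 - 10*j)
s(J) = 4 (s(J) = 4 + 0 = 4)
s(P(-13, 6)) + 16058 = 4 + 16058 = 16062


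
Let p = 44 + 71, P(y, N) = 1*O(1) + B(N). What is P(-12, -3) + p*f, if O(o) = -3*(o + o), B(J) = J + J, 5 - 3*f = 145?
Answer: -16136/3 ≈ -5378.7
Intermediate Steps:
f = -140/3 (f = 5/3 - ⅓*145 = 5/3 - 145/3 = -140/3 ≈ -46.667)
B(J) = 2*J
O(o) = -6*o
P(y, N) = -6 + 2*N (P(y, N) = 1*(-6*1) + 2*N = 1*(-6) + 2*N = -6 + 2*N)
p = 115
P(-12, -3) + p*f = (-6 + 2*(-3)) + 115*(-140/3) = (-6 - 6) - 16100/3 = -12 - 16100/3 = -16136/3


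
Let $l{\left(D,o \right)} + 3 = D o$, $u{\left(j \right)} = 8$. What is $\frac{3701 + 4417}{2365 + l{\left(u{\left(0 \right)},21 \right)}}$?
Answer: $\frac{369}{115} \approx 3.2087$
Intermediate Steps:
$l{\left(D,o \right)} = -3 + D o$
$\frac{3701 + 4417}{2365 + l{\left(u{\left(0 \right)},21 \right)}} = \frac{3701 + 4417}{2365 + \left(-3 + 8 \cdot 21\right)} = \frac{8118}{2365 + \left(-3 + 168\right)} = \frac{8118}{2365 + 165} = \frac{8118}{2530} = 8118 \cdot \frac{1}{2530} = \frac{369}{115}$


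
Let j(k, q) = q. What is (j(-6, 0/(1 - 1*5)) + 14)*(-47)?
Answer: -658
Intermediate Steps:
(j(-6, 0/(1 - 1*5)) + 14)*(-47) = (0/(1 - 1*5) + 14)*(-47) = (0/(1 - 5) + 14)*(-47) = (0/(-4) + 14)*(-47) = (0*(-¼) + 14)*(-47) = (0 + 14)*(-47) = 14*(-47) = -658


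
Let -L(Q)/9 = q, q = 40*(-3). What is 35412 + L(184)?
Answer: 36492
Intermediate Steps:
q = -120
L(Q) = 1080 (L(Q) = -9*(-120) = 1080)
35412 + L(184) = 35412 + 1080 = 36492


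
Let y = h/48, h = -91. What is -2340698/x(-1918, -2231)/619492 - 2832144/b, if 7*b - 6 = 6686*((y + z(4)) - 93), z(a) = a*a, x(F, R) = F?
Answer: 282684298008982129/7521094601635916 ≈ 37.586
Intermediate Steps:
z(a) = a²
y = -91/48 ≈ -1.8958
b = -12659797/168 (b = 6/7 + (6686*((-91/48 + 4²) - 93))/7 = 6/7 + (6686*((-91/48 + 16) - 93))/7 = 6/7 + (6686*(677/48 - 93))/7 = 6/7 + (6686*(-3787/48))/7 = 6/7 + (⅐)*(-12659941/24) = 6/7 - 1808563/24 = -12659797/168 ≈ -75356.)
-2340698/x(-1918, -2231)/619492 - 2832144/b = -2340698/(-1918)/619492 - 2832144/(-12659797/168) = -2340698*(-1/1918)*(1/619492) - 2832144*(-168/12659797) = (1170349/959)*(1/619492) + 475800192/12659797 = 1170349/594092828 + 475800192/12659797 = 282684298008982129/7521094601635916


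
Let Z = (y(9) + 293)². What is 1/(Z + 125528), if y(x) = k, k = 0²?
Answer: 1/211377 ≈ 4.7309e-6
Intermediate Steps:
k = 0
y(x) = 0
Z = 85849 (Z = (0 + 293)² = 293² = 85849)
1/(Z + 125528) = 1/(85849 + 125528) = 1/211377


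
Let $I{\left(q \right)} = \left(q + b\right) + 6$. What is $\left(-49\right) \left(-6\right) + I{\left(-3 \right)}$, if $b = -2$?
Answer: $295$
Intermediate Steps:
$I{\left(q \right)} = 4 + q$ ($I{\left(q \right)} = \left(q - 2\right) + 6 = \left(-2 + q\right) + 6 = 4 + q$)
$\left(-49\right) \left(-6\right) + I{\left(-3 \right)} = \left(-49\right) \left(-6\right) + \left(4 - 3\right) = 294 + 1 = 295$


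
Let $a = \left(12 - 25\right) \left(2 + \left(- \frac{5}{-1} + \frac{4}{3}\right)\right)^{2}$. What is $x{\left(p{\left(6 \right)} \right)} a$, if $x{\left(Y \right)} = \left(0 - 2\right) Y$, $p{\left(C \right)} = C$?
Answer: $\frac{32500}{3} \approx 10833.0$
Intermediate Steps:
$x{\left(Y \right)} = - 2 Y$
$a = - \frac{8125}{9}$ ($a = - 13 \left(2 + \left(\left(-5\right) \left(-1\right) + 4 \cdot \frac{1}{3}\right)\right)^{2} = - 13 \left(2 + \left(5 + \frac{4}{3}\right)\right)^{2} = - 13 \left(2 + \frac{19}{3}\right)^{2} = - 13 \left(\frac{25}{3}\right)^{2} = \left(-13\right) \frac{625}{9} = - \frac{8125}{9} \approx -902.78$)
$x{\left(p{\left(6 \right)} \right)} a = \left(-2\right) 6 \left(- \frac{8125}{9}\right) = \left(-12\right) \left(- \frac{8125}{9}\right) = \frac{32500}{3}$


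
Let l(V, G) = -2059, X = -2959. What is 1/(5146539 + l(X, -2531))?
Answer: 1/5144480 ≈ 1.9438e-7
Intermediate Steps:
1/(5146539 + l(X, -2531)) = 1/(5146539 - 2059) = 1/5144480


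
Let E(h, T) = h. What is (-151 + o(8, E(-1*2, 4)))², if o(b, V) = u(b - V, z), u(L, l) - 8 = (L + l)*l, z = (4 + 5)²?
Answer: 52243984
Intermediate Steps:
z = 81 (z = 9² = 81)
u(L, l) = 8 + l*(L + l) (u(L, l) = 8 + (L + l)*l = 8 + l*(L + l))
o(b, V) = 6569 - 81*V + 81*b (o(b, V) = 8 + 81² + (b - V)*81 = 8 + 6561 + (-81*V + 81*b) = 6569 - 81*V + 81*b)
(-151 + o(8, E(-1*2, 4)))² = (-151 + (6569 - (-81)*2 + 81*8))² = (-151 + (6569 - 81*(-2) + 648))² = (-151 + (6569 + 162 + 648))² = (-151 + 7379)² = 7228² = 52243984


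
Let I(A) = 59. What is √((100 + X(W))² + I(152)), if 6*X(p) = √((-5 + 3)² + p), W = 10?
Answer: √(362138 + 1200*√14)/6 ≈ 100.92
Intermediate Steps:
X(p) = √(4 + p)/6 (X(p) = √((-5 + 3)² + p)/6 = √((-2)² + p)/6 = √(4 + p)/6)
√((100 + X(W))² + I(152)) = √((100 + √(4 + 10)/6)² + 59) = √((100 + √14/6)² + 59) = √(59 + (100 + √14/6)²)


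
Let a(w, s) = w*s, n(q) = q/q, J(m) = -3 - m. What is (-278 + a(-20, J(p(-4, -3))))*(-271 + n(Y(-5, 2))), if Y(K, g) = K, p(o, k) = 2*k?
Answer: 91260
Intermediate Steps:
n(q) = 1
a(w, s) = s*w
(-278 + a(-20, J(p(-4, -3))))*(-271 + n(Y(-5, 2))) = (-278 + (-3 - 2*(-3))*(-20))*(-271 + 1) = (-278 + (-3 - 1*(-6))*(-20))*(-270) = (-278 + (-3 + 6)*(-20))*(-270) = (-278 + 3*(-20))*(-270) = (-278 - 60)*(-270) = -338*(-270) = 91260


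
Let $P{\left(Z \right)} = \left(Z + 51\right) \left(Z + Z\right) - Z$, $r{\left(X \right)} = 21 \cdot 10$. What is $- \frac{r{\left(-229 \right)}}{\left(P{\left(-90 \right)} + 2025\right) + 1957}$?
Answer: $- \frac{105}{5546} \approx -0.018933$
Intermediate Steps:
$r{\left(X \right)} = 210$
$P{\left(Z \right)} = - Z + 2 Z \left(51 + Z\right)$ ($P{\left(Z \right)} = \left(51 + Z\right) 2 Z - Z = 2 Z \left(51 + Z\right) - Z = - Z + 2 Z \left(51 + Z\right)$)
$- \frac{r{\left(-229 \right)}}{\left(P{\left(-90 \right)} + 2025\right) + 1957} = - \frac{210}{\left(- 90 \left(101 + 2 \left(-90\right)\right) + 2025\right) + 1957} = - \frac{210}{\left(- 90 \left(101 - 180\right) + 2025\right) + 1957} = - \frac{210}{\left(\left(-90\right) \left(-79\right) + 2025\right) + 1957} = - \frac{210}{\left(7110 + 2025\right) + 1957} = - \frac{210}{9135 + 1957} = - \frac{210}{11092} = \left(-1\right) \frac{105}{5546} = - \frac{105}{5546}$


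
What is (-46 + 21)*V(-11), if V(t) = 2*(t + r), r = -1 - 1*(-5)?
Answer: 350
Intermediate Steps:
r = 4 (r = -1 + 5 = 4)
V(t) = 8 + 2*t (V(t) = 2*(t + 4) = 2*(4 + t) = 8 + 2*t)
(-46 + 21)*V(-11) = (-46 + 21)*(8 + 2*(-11)) = -25*(8 - 22) = -25*(-14) = 350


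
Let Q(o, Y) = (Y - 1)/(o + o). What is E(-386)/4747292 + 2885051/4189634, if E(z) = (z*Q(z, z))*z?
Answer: 304545814891/432378608068 ≈ 0.70435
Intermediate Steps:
Q(o, Y) = (-1 + Y)/(2*o) (Q(o, Y) = (-1 + Y)/((2*o)) = (-1 + Y)*(1/(2*o)) = (-1 + Y)/(2*o))
E(z) = z*(-1/2 + z/2) (E(z) = (z*((-1 + z)/(2*z)))*z = (-1/2 + z/2)*z = z*(-1/2 + z/2))
E(-386)/4747292 + 2885051/4189634 = ((1/2)*(-386)*(-1 - 386))/4747292 + 2885051/4189634 = ((1/2)*(-386)*(-387))*(1/4747292) + 2885051*(1/4189634) = 74691*(1/4747292) + 125437/182158 = 74691/4747292 + 125437/182158 = 304545814891/432378608068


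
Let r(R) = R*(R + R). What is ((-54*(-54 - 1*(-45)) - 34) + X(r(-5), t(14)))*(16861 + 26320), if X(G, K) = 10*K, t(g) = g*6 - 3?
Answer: 54494422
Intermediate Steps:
r(R) = 2*R² (r(R) = R*(2*R) = 2*R²)
t(g) = -3 + 6*g (t(g) = 6*g - 3 = -3 + 6*g)
((-54*(-54 - 1*(-45)) - 34) + X(r(-5), t(14)))*(16861 + 26320) = ((-54*(-54 - 1*(-45)) - 34) + 10*(-3 + 6*14))*(16861 + 26320) = ((-54*(-54 + 45) - 34) + 10*(-3 + 84))*43181 = ((-54*(-9) - 34) + 10*81)*43181 = ((486 - 34) + 810)*43181 = (452 + 810)*43181 = 1262*43181 = 54494422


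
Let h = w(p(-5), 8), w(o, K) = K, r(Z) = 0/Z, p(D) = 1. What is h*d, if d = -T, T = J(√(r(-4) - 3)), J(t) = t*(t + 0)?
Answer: 24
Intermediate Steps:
r(Z) = 0
J(t) = t² (J(t) = t*t = t²)
h = 8
T = -3 (T = (√(0 - 3))² = (√(-3))² = (I*√3)² = -3)
d = 3 (d = -1*(-3) = 3)
h*d = 8*3 = 24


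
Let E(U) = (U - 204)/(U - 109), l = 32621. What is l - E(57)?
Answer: 1696145/52 ≈ 32618.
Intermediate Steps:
E(U) = (-204 + U)/(-109 + U)
l - E(57) = 32621 - (-204 + 57)/(-109 + 57) = 32621 - (-147)/(-52) = 32621 - (-1)*(-147)/52 = 32621 - 1*147/52 = 32621 - 147/52 = 1696145/52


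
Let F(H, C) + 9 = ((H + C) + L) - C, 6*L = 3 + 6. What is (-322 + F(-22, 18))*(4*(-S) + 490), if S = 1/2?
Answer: -171532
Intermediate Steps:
L = 3/2 (L = (3 + 6)/6 = (⅙)*9 = 3/2 ≈ 1.5000)
S = ½ ≈ 0.50000
F(H, C) = -15/2 + H (F(H, C) = -9 + (((H + C) + 3/2) - C) = -9 + (((C + H) + 3/2) - C) = -9 + ((3/2 + C + H) - C) = -9 + (3/2 + H) = -15/2 + H)
(-322 + F(-22, 18))*(4*(-S) + 490) = (-322 + (-15/2 - 22))*(4*(-1*½) + 490) = (-322 - 59/2)*(4*(-½) + 490) = -703*(-2 + 490)/2 = -703/2*488 = -171532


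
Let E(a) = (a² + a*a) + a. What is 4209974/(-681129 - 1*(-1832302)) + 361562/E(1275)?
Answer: 14109266096576/3744218961825 ≈ 3.7683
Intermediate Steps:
E(a) = a + 2*a² (E(a) = (a² + a²) + a = 2*a² + a = a + 2*a²)
4209974/(-681129 - 1*(-1832302)) + 361562/E(1275) = 4209974/(-681129 - 1*(-1832302)) + 361562/((1275*(1 + 2*1275))) = 4209974/(-681129 + 1832302) + 361562/((1275*(1 + 2550))) = 4209974/1151173 + 361562/((1275*2551)) = 4209974*(1/1151173) + 361562/3252525 = 4209974/1151173 + 361562*(1/3252525) = 4209974/1151173 + 361562/3252525 = 14109266096576/3744218961825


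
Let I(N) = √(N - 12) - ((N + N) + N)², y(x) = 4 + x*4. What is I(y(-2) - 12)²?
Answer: 5308388 - 9216*I*√7 ≈ 5.3084e+6 - 24383.0*I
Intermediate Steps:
y(x) = 4 + 4*x
I(N) = √(-12 + N) - 9*N² (I(N) = √(-12 + N) - (2*N + N)² = √(-12 + N) - (3*N)² = √(-12 + N) - 9*N²)
I(y(-2) - 12)² = (√(-12 + ((4 + 4*(-2)) - 12)) - 9*((4 + 4*(-2)) - 12)²)² = (√(-12 + ((4 - 8) - 12)) - 9*((4 - 8) - 12)²)² = (√(-12 + (-4 - 12)) - 9*(-4 - 12)²)² = (√(-12 - 16) - 9*(-16)²)² = (√(-28) - 9*256)² = (2*I*√7 - 2304)² = (-2304 + 2*I*√7)²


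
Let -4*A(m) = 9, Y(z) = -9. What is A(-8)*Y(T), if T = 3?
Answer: 81/4 ≈ 20.250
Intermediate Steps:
A(m) = -9/4 (A(m) = -¼*9 = -9/4)
A(-8)*Y(T) = -9/4*(-9) = 81/4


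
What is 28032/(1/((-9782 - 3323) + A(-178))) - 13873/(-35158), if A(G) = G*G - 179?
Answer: 18134102644273/35158 ≈ 5.1579e+8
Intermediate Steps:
A(G) = -179 + G² (A(G) = G² - 179 = -179 + G²)
28032/(1/((-9782 - 3323) + A(-178))) - 13873/(-35158) = 28032/(1/((-9782 - 3323) + (-179 + (-178)²))) - 13873/(-35158) = 28032/(1/(-13105 + (-179 + 31684))) - 13873*(-1/35158) = 28032/(1/(-13105 + 31505)) + 13873/35158 = 28032/(1/18400) + 13873/35158 = 28032*18400 + 13873/35158 = 515788800 + 13873/35158 = 18134102644273/35158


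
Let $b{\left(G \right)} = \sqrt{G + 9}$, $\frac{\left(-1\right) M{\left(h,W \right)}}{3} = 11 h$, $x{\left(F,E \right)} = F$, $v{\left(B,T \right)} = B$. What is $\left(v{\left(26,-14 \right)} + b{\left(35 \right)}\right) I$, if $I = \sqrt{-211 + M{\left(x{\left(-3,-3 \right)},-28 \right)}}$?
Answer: $8 i \sqrt{7} \left(13 + \sqrt{11}\right) \approx 345.36 i$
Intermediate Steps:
$M{\left(h,W \right)} = - 33 h$ ($M{\left(h,W \right)} = - 3 \cdot 11 h = - 33 h$)
$b{\left(G \right)} = \sqrt{9 + G}$
$I = 4 i \sqrt{7}$ ($I = \sqrt{-211 - -99} = \sqrt{-211 + 99} = \sqrt{-112} = 4 i \sqrt{7} \approx 10.583 i$)
$\left(v{\left(26,-14 \right)} + b{\left(35 \right)}\right) I = \left(26 + \sqrt{9 + 35}\right) 4 i \sqrt{7} = \left(26 + \sqrt{44}\right) 4 i \sqrt{7} = \left(26 + 2 \sqrt{11}\right) 4 i \sqrt{7} = 4 i \sqrt{7} \left(26 + 2 \sqrt{11}\right)$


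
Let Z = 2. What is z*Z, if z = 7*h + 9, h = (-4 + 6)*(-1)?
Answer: -10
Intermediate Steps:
h = -2 (h = 2*(-1) = -2)
z = -5 (z = 7*(-2) + 9 = -14 + 9 = -5)
z*Z = -5*2 = -10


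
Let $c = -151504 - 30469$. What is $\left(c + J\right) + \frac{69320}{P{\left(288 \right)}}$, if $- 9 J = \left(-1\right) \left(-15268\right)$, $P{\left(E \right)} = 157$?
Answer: $- \frac{258901045}{1413} \approx -1.8323 \cdot 10^{5}$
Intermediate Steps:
$J = - \frac{15268}{9}$ ($J = - \frac{\left(-1\right) \left(-15268\right)}{9} = \left(- \frac{1}{9}\right) 15268 = - \frac{15268}{9} \approx -1696.4$)
$c = -181973$
$\left(c + J\right) + \frac{69320}{P{\left(288 \right)}} = \left(-181973 - \frac{15268}{9}\right) + \frac{69320}{157} = - \frac{1653025}{9} + 69320 \cdot \frac{1}{157} = - \frac{1653025}{9} + \frac{69320}{157} = - \frac{258901045}{1413}$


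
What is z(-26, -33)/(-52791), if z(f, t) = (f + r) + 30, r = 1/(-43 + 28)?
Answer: -59/791865 ≈ -7.4508e-5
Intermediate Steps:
r = -1/15 (r = 1/(-15) = -1/15 ≈ -0.066667)
z(f, t) = 449/15 + f (z(f, t) = (f - 1/15) + 30 = (-1/15 + f) + 30 = 449/15 + f)
z(-26, -33)/(-52791) = (449/15 - 26)/(-52791) = (59/15)*(-1/52791) = -59/791865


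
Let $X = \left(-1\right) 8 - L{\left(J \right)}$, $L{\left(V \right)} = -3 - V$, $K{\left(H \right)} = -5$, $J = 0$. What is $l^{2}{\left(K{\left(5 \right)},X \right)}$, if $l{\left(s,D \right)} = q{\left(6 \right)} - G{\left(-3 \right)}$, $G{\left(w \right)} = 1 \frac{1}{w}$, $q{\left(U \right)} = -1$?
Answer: $\frac{4}{9} \approx 0.44444$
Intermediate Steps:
$X = -5$ ($X = \left(-1\right) 8 - \left(-3 - 0\right) = -8 - \left(-3 + 0\right) = -8 - -3 = -8 + 3 = -5$)
$G{\left(w \right)} = \frac{1}{w}$
$l{\left(s,D \right)} = - \frac{2}{3}$ ($l{\left(s,D \right)} = -1 - \frac{1}{-3} = -1 - - \frac{1}{3} = -1 + \frac{1}{3} = - \frac{2}{3}$)
$l^{2}{\left(K{\left(5 \right)},X \right)} = \left(- \frac{2}{3}\right)^{2} = \frac{4}{9}$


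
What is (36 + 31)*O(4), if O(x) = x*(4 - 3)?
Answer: 268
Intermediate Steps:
O(x) = x (O(x) = x*1 = x)
(36 + 31)*O(4) = (36 + 31)*4 = 67*4 = 268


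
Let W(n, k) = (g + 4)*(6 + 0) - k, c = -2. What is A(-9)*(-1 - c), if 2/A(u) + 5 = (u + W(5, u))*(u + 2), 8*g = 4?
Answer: -1/97 ≈ -0.010309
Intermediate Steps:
g = ½ (g = (⅛)*4 = ½ ≈ 0.50000)
W(n, k) = 27 - k (W(n, k) = (½ + 4)*(6 + 0) - k = (9/2)*6 - k = 27 - k)
A(u) = 2/(49 + 27*u) (A(u) = 2/(-5 + (u + (27 - u))*(u + 2)) = 2/(-5 + 27*(2 + u)) = 2/(-5 + (54 + 27*u)) = 2/(49 + 27*u))
A(-9)*(-1 - c) = (2/(49 + 27*(-9)))*(-1 - 1*(-2)) = (2/(49 - 243))*(-1 + 2) = (2/(-194))*1 = (2*(-1/194))*1 = -1/97*1 = -1/97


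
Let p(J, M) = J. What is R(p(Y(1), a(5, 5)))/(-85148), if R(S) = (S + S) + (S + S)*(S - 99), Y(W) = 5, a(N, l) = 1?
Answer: 465/42574 ≈ 0.010922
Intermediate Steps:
R(S) = 2*S + 2*S*(-99 + S) (R(S) = 2*S + (2*S)*(-99 + S) = 2*S + 2*S*(-99 + S))
R(p(Y(1), a(5, 5)))/(-85148) = (2*5*(-98 + 5))/(-85148) = (2*5*(-93))*(-1/85148) = -930*(-1/85148) = 465/42574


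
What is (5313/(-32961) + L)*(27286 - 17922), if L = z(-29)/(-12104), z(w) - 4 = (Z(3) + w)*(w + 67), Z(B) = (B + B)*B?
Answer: -19766896003/16623331 ≈ -1189.1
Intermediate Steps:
Z(B) = 2*B**2 (Z(B) = (2*B)*B = 2*B**2)
z(w) = 4 + (18 + w)*(67 + w) (z(w) = 4 + (2*3**2 + w)*(w + 67) = 4 + (2*9 + w)*(67 + w) = 4 + (18 + w)*(67 + w))
L = 207/6052 (L = (1210 + (-29)**2 + 85*(-29))/(-12104) = (1210 + 841 - 2465)*(-1/12104) = -414*(-1/12104) = 207/6052 ≈ 0.034204)
(5313/(-32961) + L)*(27286 - 17922) = (5313/(-32961) + 207/6052)*(27286 - 17922) = (5313*(-1/32961) + 207/6052)*9364 = (-1771/10987 + 207/6052)*9364 = -8443783/66493324*9364 = -19766896003/16623331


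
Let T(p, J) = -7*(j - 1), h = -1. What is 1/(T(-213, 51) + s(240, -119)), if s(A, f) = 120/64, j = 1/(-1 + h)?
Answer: 8/99 ≈ 0.080808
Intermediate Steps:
j = -½ (j = 1/(-1 - 1) = 1/(-2) = -½ ≈ -0.50000)
T(p, J) = 21/2 (T(p, J) = -7*(-½ - 1) = -7*(-3/2) = 21/2)
s(A, f) = 15/8 (s(A, f) = 120*(1/64) = 15/8)
1/(T(-213, 51) + s(240, -119)) = 1/(21/2 + 15/8) = 1/(99/8) = 8/99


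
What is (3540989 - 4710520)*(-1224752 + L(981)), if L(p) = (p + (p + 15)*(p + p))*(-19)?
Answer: 44877569831149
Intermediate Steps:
L(p) = -19*p - 38*p*(15 + p) (L(p) = (p + (15 + p)*(2*p))*(-19) = (p + 2*p*(15 + p))*(-19) = -19*p - 38*p*(15 + p))
(3540989 - 4710520)*(-1224752 + L(981)) = (3540989 - 4710520)*(-1224752 - 19*981*(31 + 2*981)) = -1169531*(-1224752 - 19*981*(31 + 1962)) = -1169531*(-1224752 - 19*981*1993) = -1169531*(-1224752 - 37147527) = -1169531*(-38372279) = 44877569831149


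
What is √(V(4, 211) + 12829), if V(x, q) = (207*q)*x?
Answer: √187537 ≈ 433.06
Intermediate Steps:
V(x, q) = 207*q*x
√(V(4, 211) + 12829) = √(207*211*4 + 12829) = √(174708 + 12829) = √187537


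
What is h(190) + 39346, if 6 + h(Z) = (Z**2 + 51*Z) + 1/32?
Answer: 2724161/32 ≈ 85130.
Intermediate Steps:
h(Z) = -191/32 + Z**2 + 51*Z (h(Z) = -6 + ((Z**2 + 51*Z) + 1/32) = -6 + (1/32 + Z**2 + 51*Z) = -191/32 + Z**2 + 51*Z)
h(190) + 39346 = (-191/32 + 190**2 + 51*190) + 39346 = (-191/32 + 36100 + 9690) + 39346 = 1465089/32 + 39346 = 2724161/32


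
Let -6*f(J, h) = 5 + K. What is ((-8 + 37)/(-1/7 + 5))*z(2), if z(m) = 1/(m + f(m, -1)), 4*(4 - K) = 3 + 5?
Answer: 609/85 ≈ 7.1647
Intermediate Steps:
K = 2 (K = 4 - (3 + 5)/4 = 4 - ¼*8 = 4 - 2 = 2)
f(J, h) = -7/6 (f(J, h) = -(5 + 2)/6 = -⅙*7 = -7/6)
z(m) = 1/(-7/6 + m) (z(m) = 1/(m - 7/6) = 1/(-7/6 + m))
((-8 + 37)/(-1/7 + 5))*z(2) = ((-8 + 37)/(-1/7 + 5))*(6/(-7 + 6*2)) = (29/(-1*⅐ + 5))*(6/(-7 + 12)) = (29/(-⅐ + 5))*(6/5) = (29/(34/7))*(6*(⅕)) = (29*(7/34))*(6/5) = (203/34)*(6/5) = 609/85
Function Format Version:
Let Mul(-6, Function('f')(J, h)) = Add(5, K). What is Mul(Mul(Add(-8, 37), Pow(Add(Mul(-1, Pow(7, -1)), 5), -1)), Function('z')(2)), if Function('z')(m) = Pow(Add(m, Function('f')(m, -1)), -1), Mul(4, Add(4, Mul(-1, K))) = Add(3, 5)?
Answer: Rational(609, 85) ≈ 7.1647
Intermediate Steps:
K = 2 (K = Add(4, Mul(Rational(-1, 4), Add(3, 5))) = Add(4, Mul(Rational(-1, 4), 8)) = Add(4, -2) = 2)
Function('f')(J, h) = Rational(-7, 6) (Function('f')(J, h) = Mul(Rational(-1, 6), Add(5, 2)) = Mul(Rational(-1, 6), 7) = Rational(-7, 6))
Function('z')(m) = Pow(Add(Rational(-7, 6), m), -1) (Function('z')(m) = Pow(Add(m, Rational(-7, 6)), -1) = Pow(Add(Rational(-7, 6), m), -1))
Mul(Mul(Add(-8, 37), Pow(Add(Mul(-1, Pow(7, -1)), 5), -1)), Function('z')(2)) = Mul(Mul(Add(-8, 37), Pow(Add(Mul(-1, Pow(7, -1)), 5), -1)), Mul(6, Pow(Add(-7, Mul(6, 2)), -1))) = Mul(Mul(29, Pow(Add(Mul(-1, Rational(1, 7)), 5), -1)), Mul(6, Pow(Add(-7, 12), -1))) = Mul(Mul(29, Pow(Add(Rational(-1, 7), 5), -1)), Mul(6, Pow(5, -1))) = Mul(Mul(29, Pow(Rational(34, 7), -1)), Mul(6, Rational(1, 5))) = Mul(Mul(29, Rational(7, 34)), Rational(6, 5)) = Mul(Rational(203, 34), Rational(6, 5)) = Rational(609, 85)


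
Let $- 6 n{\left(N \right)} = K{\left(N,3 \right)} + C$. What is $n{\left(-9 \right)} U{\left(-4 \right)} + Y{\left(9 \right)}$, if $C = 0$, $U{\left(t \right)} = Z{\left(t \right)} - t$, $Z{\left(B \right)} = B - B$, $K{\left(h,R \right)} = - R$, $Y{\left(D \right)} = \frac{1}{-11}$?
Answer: $\frac{21}{11} \approx 1.9091$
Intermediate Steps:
$Y{\left(D \right)} = - \frac{1}{11}$
$Z{\left(B \right)} = 0$
$U{\left(t \right)} = - t$ ($U{\left(t \right)} = 0 - t = - t$)
$n{\left(N \right)} = \frac{1}{2}$ ($n{\left(N \right)} = - \frac{\left(-1\right) 3 + 0}{6} = - \frac{-3 + 0}{6} = \left(- \frac{1}{6}\right) \left(-3\right) = \frac{1}{2}$)
$n{\left(-9 \right)} U{\left(-4 \right)} + Y{\left(9 \right)} = \frac{\left(-1\right) \left(-4\right)}{2} - \frac{1}{11} = \frac{1}{2} \cdot 4 - \frac{1}{11} = 2 - \frac{1}{11} = \frac{21}{11}$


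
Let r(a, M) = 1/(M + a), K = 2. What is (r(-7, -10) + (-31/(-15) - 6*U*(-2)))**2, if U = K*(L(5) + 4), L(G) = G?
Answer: 3090470464/65025 ≈ 47527.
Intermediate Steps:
U = 18 (U = 2*(5 + 4) = 2*9 = 18)
(r(-7, -10) + (-31/(-15) - 6*U*(-2)))**2 = (1/(-10 - 7) + (-31/(-15) - 6*18*(-2)))**2 = (1/(-17) + (-31*(-1/15) - 108*(-2)))**2 = (-1/17 + (31/15 - 1*(-216)))**2 = (-1/17 + (31/15 + 216))**2 = (-1/17 + 3271/15)**2 = (55592/255)**2 = 3090470464/65025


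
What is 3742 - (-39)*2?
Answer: 3820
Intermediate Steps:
3742 - (-39)*2 = 3742 - 1*(-78) = 3742 + 78 = 3820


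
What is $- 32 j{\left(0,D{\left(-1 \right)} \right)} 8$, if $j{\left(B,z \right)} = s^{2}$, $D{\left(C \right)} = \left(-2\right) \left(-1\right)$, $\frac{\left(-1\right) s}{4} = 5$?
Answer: $-102400$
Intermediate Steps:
$s = -20$ ($s = \left(-4\right) 5 = -20$)
$D{\left(C \right)} = 2$
$j{\left(B,z \right)} = 400$ ($j{\left(B,z \right)} = \left(-20\right)^{2} = 400$)
$- 32 j{\left(0,D{\left(-1 \right)} \right)} 8 = \left(-32\right) 400 \cdot 8 = \left(-12800\right) 8 = -102400$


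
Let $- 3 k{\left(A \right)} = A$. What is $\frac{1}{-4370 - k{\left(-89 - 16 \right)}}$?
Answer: $- \frac{1}{4405} \approx -0.00022701$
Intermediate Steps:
$k{\left(A \right)} = - \frac{A}{3}$
$\frac{1}{-4370 - k{\left(-89 - 16 \right)}} = \frac{1}{-4370 - - \frac{-89 - 16}{3}} = \frac{1}{-4370 - \left(- \frac{1}{3}\right) \left(-105\right)} = \frac{1}{-4370 - 35} = \frac{1}{-4405} = - \frac{1}{4405}$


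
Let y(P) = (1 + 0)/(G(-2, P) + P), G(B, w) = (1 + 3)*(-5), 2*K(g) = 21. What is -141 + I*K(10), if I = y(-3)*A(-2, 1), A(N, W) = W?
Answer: -6507/46 ≈ -141.46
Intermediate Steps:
K(g) = 21/2 (K(g) = (1/2)*21 = 21/2)
G(B, w) = -20 (G(B, w) = 4*(-5) = -20)
y(P) = 1/(-20 + P) (y(P) = (1 + 0)/(-20 + P) = 1/(-20 + P))
I = -1/23 (I = 1/(-20 - 3) = 1/(-23) = -1/23*1 = -1/23 ≈ -0.043478)
-141 + I*K(10) = -141 - 1/23*21/2 = -141 - 21/46 = -6507/46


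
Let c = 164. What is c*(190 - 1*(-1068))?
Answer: 206312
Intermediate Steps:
c*(190 - 1*(-1068)) = 164*(190 - 1*(-1068)) = 164*(190 + 1068) = 164*1258 = 206312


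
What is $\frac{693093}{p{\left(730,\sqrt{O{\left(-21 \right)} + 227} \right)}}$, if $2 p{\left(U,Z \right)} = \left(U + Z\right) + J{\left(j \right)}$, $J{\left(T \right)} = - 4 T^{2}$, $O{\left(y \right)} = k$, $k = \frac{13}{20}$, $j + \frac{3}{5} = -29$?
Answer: $- \frac{9615417807600}{19245998699} - \frac{346546500 \sqrt{22765}}{19245998699} \approx -502.32$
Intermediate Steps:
$j = - \frac{148}{5}$ ($j = - \frac{3}{5} - 29 = - \frac{148}{5} \approx -29.6$)
$k = \frac{13}{20}$ ($k = 13 \cdot \frac{1}{20} = \frac{13}{20} \approx 0.65$)
$O{\left(y \right)} = \frac{13}{20}$
$p{\left(U,Z \right)} = - \frac{43808}{25} + \frac{U}{2} + \frac{Z}{2}$ ($p{\left(U,Z \right)} = \frac{\left(U + Z\right) - 4 \left(- \frac{148}{5}\right)^{2}}{2} = \frac{\left(U + Z\right) - \frac{87616}{25}}{2} = \frac{- \frac{87616}{25} + U + Z}{2} = - \frac{43808}{25} + \frac{U}{2} + \frac{Z}{2}$)
$\frac{693093}{p{\left(730,\sqrt{O{\left(-21 \right)} + 227} \right)}} = \frac{693093}{- \frac{43808}{25} + \frac{1}{2} \cdot 730 + \frac{\sqrt{\frac{13}{20} + 227}}{2}} = \frac{693093}{- \frac{43808}{25} + 365 + \frac{\sqrt{\frac{4553}{20}}}{2}} = \frac{693093}{- \frac{43808}{25} + 365 + \frac{\frac{1}{10} \sqrt{22765}}{2}} = \frac{693093}{- \frac{43808}{25} + 365 + \frac{\sqrt{22765}}{20}} = \frac{693093}{- \frac{34683}{25} + \frac{\sqrt{22765}}{20}}$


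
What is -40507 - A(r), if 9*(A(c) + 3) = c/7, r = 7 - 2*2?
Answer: -850585/21 ≈ -40504.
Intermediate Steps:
r = 3 (r = 7 - 4 = 3)
A(c) = -3 + c/63 (A(c) = -3 + (c/7)/9 = -3 + c/63)
-40507 - A(r) = -40507 - (-3 + (1/63)*3) = -40507 - (-3 + 1/21) = -40507 - 1*(-62/21) = -40507 + 62/21 = -850585/21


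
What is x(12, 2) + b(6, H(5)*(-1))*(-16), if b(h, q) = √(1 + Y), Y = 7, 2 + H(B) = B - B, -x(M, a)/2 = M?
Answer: -24 - 32*√2 ≈ -69.255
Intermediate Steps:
x(M, a) = -2*M
H(B) = -2 (H(B) = -2 + (B - B) = -2 + 0 = -2)
b(h, q) = 2*√2 (b(h, q) = √(1 + 7) = √8 = 2*√2)
x(12, 2) + b(6, H(5)*(-1))*(-16) = -2*12 + (2*√2)*(-16) = -24 - 32*√2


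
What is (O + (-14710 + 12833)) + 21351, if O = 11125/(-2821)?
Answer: 54925029/2821 ≈ 19470.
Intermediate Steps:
O = -11125/2821 (O = 11125*(-1/2821) = -11125/2821 ≈ -3.9436)
(O + (-14710 + 12833)) + 21351 = (-11125/2821 + (-14710 + 12833)) + 21351 = (-11125/2821 - 1877) + 21351 = -5306142/2821 + 21351 = 54925029/2821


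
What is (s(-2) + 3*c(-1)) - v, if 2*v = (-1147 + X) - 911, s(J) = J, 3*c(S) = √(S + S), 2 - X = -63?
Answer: 1989/2 + I*√2 ≈ 994.5 + 1.4142*I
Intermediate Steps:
X = 65 (X = 2 - 1*(-63) = 2 + 63 = 65)
c(S) = √2*√S/3 (c(S) = √(S + S)/3 = √(2*S)/3 = (√2*√S)/3 = √2*√S/3)
v = -1993/2 (v = ((-1147 + 65) - 911)/2 = (-1082 - 911)/2 = (½)*(-1993) = -1993/2 ≈ -996.50)
(s(-2) + 3*c(-1)) - v = (-2 + 3*(√2*√(-1)/3)) - 1*(-1993/2) = (-2 + 3*(√2*I/3)) + 1993/2 = (-2 + 3*(I*√2/3)) + 1993/2 = (-2 + I*√2) + 1993/2 = 1989/2 + I*√2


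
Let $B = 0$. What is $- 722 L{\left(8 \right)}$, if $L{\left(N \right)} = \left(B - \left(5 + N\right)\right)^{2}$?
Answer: $-122018$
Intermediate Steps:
$L{\left(N \right)} = \left(-5 - N\right)^{2}$ ($L{\left(N \right)} = \left(0 - \left(5 + N\right)\right)^{2} = \left(-5 - N\right)^{2}$)
$- 722 L{\left(8 \right)} = - 722 \left(5 + 8\right)^{2} = - 722 \cdot 13^{2} = \left(-722\right) 169 = -122018$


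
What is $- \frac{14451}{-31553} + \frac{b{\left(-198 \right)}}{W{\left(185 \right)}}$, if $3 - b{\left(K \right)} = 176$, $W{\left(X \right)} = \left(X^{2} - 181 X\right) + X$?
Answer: $\frac{7908506}{29186525} \approx 0.27096$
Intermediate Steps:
$W{\left(X \right)} = X^{2} - 180 X$
$b{\left(K \right)} = -173$ ($b{\left(K \right)} = 3 - 176 = -173$)
$- \frac{14451}{-31553} + \frac{b{\left(-198 \right)}}{W{\left(185 \right)}} = - \frac{14451}{-31553} - \frac{173}{185 \left(-180 + 185\right)} = \left(-14451\right) \left(- \frac{1}{31553}\right) - \frac{173}{185 \cdot 5} = \frac{14451}{31553} - \frac{173}{925} = \frac{7908506}{29186525}$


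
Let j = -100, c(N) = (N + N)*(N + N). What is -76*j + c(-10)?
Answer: 8000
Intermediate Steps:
c(N) = 4*N**2 (c(N) = (2*N)*(2*N) = 4*N**2)
-76*j + c(-10) = -76*(-100) + 4*(-10)**2 = 7600 + 4*100 = 7600 + 400 = 8000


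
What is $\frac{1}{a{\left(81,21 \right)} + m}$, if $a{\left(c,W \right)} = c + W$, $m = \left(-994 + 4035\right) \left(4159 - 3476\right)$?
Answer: $\frac{1}{2077105} \approx 4.8144 \cdot 10^{-7}$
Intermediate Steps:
$m = 2077003$ ($m = 3041 \cdot 683 = 2077003$)
$a{\left(c,W \right)} = W + c$
$\frac{1}{a{\left(81,21 \right)} + m} = \frac{1}{\left(21 + 81\right) + 2077003} = \frac{1}{102 + 2077003} = \frac{1}{2077105}$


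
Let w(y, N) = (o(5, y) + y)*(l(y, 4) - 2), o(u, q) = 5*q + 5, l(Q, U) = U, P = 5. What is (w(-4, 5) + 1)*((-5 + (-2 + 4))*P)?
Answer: 555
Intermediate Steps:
o(u, q) = 5 + 5*q
w(y, N) = 10 + 12*y (w(y, N) = ((5 + 5*y) + y)*(4 - 2) = (5 + 6*y)*2 = 10 + 12*y)
(w(-4, 5) + 1)*((-5 + (-2 + 4))*P) = ((10 + 12*(-4)) + 1)*((-5 + (-2 + 4))*5) = ((10 - 48) + 1)*((-5 + 2)*5) = (-38 + 1)*(-3*5) = -37*(-15) = 555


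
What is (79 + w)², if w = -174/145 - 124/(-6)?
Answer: 2181529/225 ≈ 9695.7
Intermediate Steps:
w = 292/15 (w = -174*1/145 - 124*(-⅙) = -6/5 + 62/3 = 292/15 ≈ 19.467)
(79 + w)² = (79 + 292/15)² = (1477/15)² = 2181529/225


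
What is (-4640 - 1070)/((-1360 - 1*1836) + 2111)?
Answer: 1142/217 ≈ 5.2627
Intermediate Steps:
(-4640 - 1070)/((-1360 - 1*1836) + 2111) = -5710/((-1360 - 1836) + 2111) = -5710/(-3196 + 2111) = -5710/(-1085) = -5710*(-1/1085) = 1142/217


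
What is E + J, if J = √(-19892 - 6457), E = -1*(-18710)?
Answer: 18710 + I*√26349 ≈ 18710.0 + 162.32*I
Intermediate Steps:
E = 18710
J = I*√26349 (J = √(-26349) = I*√26349 ≈ 162.32*I)
E + J = 18710 + I*√26349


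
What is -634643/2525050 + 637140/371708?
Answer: 343227119189/234645321350 ≈ 1.4627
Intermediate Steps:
-634643/2525050 + 637140/371708 = -634643*1/2525050 + 637140*(1/371708) = -634643/2525050 + 159285/92927 = 343227119189/234645321350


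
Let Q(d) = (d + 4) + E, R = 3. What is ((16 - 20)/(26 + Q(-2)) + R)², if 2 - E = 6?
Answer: 289/36 ≈ 8.0278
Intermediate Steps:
E = -4 (E = 2 - 1*6 = 2 - 6 = -4)
Q(d) = d (Q(d) = (d + 4) - 4 = (4 + d) - 4 = d)
((16 - 20)/(26 + Q(-2)) + R)² = ((16 - 20)/(26 - 2) + 3)² = (-4/24 + 3)² = (-4*1/24 + 3)² = (-⅙ + 3)² = (17/6)² = 289/36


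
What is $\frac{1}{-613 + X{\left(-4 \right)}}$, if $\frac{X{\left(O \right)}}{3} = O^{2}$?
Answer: $- \frac{1}{565} \approx -0.0017699$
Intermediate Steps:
$X{\left(O \right)} = 3 O^{2}$
$\frac{1}{-613 + X{\left(-4 \right)}} = \frac{1}{-613 + 3 \left(-4\right)^{2}} = \frac{1}{-613 + 3 \cdot 16} = \frac{1}{-613 + 48} = \frac{1}{-565} = - \frac{1}{565}$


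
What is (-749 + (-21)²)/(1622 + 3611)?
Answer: -308/5233 ≈ -0.058857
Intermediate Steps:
(-749 + (-21)²)/(1622 + 3611) = (-749 + 441)/5233 = -308*1/5233 = -308/5233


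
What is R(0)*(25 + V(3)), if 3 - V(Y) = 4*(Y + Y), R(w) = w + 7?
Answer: 28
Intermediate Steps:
R(w) = 7 + w
V(Y) = 3 - 8*Y (V(Y) = 3 - 4*(Y + Y) = 3 - 4*2*Y = 3 - 8*Y)
R(0)*(25 + V(3)) = (7 + 0)*(25 + (3 - 8*3)) = 7*(25 + (3 - 24)) = 7*(25 - 21) = 7*4 = 28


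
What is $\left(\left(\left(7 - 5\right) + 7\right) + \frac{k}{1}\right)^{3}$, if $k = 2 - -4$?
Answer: $3375$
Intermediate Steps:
$k = 6$ ($k = 2 + 4 = 6$)
$\left(\left(\left(7 - 5\right) + 7\right) + \frac{k}{1}\right)^{3} = \left(\left(\left(7 - 5\right) + 7\right) + \frac{6}{1}\right)^{3} = \left(\left(2 + 7\right) + 6 \cdot 1\right)^{3} = \left(9 + 6\right)^{3} = 15^{3} = 3375$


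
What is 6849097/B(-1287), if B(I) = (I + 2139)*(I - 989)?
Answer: -6849097/1939152 ≈ -3.5320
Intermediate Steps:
B(I) = (-989 + I)*(2139 + I) (B(I) = (2139 + I)*(-989 + I) = (-989 + I)*(2139 + I))
6849097/B(-1287) = 6849097/(-2115471 + (-1287)**2 + 1150*(-1287)) = 6849097/(-2115471 + 1656369 - 1480050) = 6849097/(-1939152) = 6849097*(-1/1939152) = -6849097/1939152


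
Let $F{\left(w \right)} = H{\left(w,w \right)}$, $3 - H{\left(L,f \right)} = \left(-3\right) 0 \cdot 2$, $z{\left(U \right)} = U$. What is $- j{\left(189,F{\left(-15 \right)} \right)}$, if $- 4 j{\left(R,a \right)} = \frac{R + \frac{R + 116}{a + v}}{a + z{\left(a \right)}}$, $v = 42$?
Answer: $\frac{881}{108} \approx 8.1574$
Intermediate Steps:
$H{\left(L,f \right)} = 3$ ($H{\left(L,f \right)} = 3 - \left(-3\right) 0 \cdot 2 = 3 - 0 \cdot 2 = 3 - 0 = 3 + 0 = 3$)
$F{\left(w \right)} = 3$
$j{\left(R,a \right)} = - \frac{R + \frac{116 + R}{42 + a}}{8 a}$ ($j{\left(R,a \right)} = - \frac{\left(R + \frac{R + 116}{a + 42}\right) \frac{1}{a + a}}{4} = - \frac{\left(R + \frac{116 + R}{42 + a}\right) \frac{1}{2 a}}{4} = - \frac{\frac{1}{2} \frac{1}{a} \left(R + \frac{116 + R}{42 + a}\right)}{4} = - \frac{R + \frac{116 + R}{42 + a}}{8 a}$)
$- j{\left(189,F{\left(-15 \right)} \right)} = - \frac{-116 - 8127 - 189 \cdot 3}{8 \cdot 3 \left(42 + 3\right)} = - \frac{-116 - 8127 - 567}{8 \cdot 3 \cdot 45} = - \frac{-8810}{8 \cdot 3 \cdot 45} = \left(-1\right) \left(- \frac{881}{108}\right) = \frac{881}{108}$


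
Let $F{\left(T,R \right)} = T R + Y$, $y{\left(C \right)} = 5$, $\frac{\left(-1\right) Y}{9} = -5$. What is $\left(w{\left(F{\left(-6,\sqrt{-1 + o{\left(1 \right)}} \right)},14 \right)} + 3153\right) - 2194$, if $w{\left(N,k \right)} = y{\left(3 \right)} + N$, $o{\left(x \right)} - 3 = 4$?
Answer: $1009 - 6 \sqrt{6} \approx 994.3$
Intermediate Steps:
$Y = 45$ ($Y = \left(-9\right) \left(-5\right) = 45$)
$o{\left(x \right)} = 7$ ($o{\left(x \right)} = 3 + 4 = 7$)
$F{\left(T,R \right)} = 45 + R T$ ($F{\left(T,R \right)} = T R + 45 = R T + 45 = 45 + R T$)
$w{\left(N,k \right)} = 5 + N$
$\left(w{\left(F{\left(-6,\sqrt{-1 + o{\left(1 \right)}} \right)},14 \right)} + 3153\right) - 2194 = \left(\left(5 + \left(45 + \sqrt{-1 + 7} \left(-6\right)\right)\right) + 3153\right) - 2194 = \left(\left(5 + \left(45 + \sqrt{6} \left(-6\right)\right)\right) + 3153\right) - 2194 = \left(\left(5 + \left(45 - 6 \sqrt{6}\right)\right) + 3153\right) - 2194 = \left(\left(50 - 6 \sqrt{6}\right) + 3153\right) - 2194 = \left(3203 - 6 \sqrt{6}\right) - 2194 = 1009 - 6 \sqrt{6}$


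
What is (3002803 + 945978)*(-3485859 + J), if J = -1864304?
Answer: -21126622001303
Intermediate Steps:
(3002803 + 945978)*(-3485859 + J) = (3002803 + 945978)*(-3485859 - 1864304) = 3948781*(-5350163) = -21126622001303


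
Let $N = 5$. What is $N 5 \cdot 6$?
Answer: $150$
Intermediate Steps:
$N 5 \cdot 6 = 5 \cdot 5 \cdot 6 = 25 \cdot 6 = 150$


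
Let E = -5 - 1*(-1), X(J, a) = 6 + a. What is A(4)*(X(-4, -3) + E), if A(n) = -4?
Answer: 4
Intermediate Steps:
E = -4 (E = -5 + 1 = -4)
A(4)*(X(-4, -3) + E) = -4*((6 - 3) - 4) = -4*(3 - 4) = -4*(-1) = 4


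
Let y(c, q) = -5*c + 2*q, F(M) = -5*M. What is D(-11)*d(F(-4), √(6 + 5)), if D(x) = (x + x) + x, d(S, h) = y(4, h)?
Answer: 660 - 66*√11 ≈ 441.10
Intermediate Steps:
d(S, h) = -20 + 2*h (d(S, h) = -5*4 + 2*h = -20 + 2*h)
D(x) = 3*x (D(x) = 2*x + x = 3*x)
D(-11)*d(F(-4), √(6 + 5)) = (3*(-11))*(-20 + 2*√(6 + 5)) = -33*(-20 + 2*√11) = 660 - 66*√11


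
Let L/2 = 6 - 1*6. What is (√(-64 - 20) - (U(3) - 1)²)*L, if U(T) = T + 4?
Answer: 0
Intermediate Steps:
L = 0 (L = 2*(6 - 1*6) = 2*(6 - 6) = 2*0 = 0)
U(T) = 4 + T
(√(-64 - 20) - (U(3) - 1)²)*L = (√(-64 - 20) - ((4 + 3) - 1)²)*0 = (√(-84) - (7 - 1)²)*0 = (2*I*√21 - 1*6²)*0 = (2*I*√21 - 1*36)*0 = (2*I*√21 - 36)*0 = (-36 + 2*I*√21)*0 = 0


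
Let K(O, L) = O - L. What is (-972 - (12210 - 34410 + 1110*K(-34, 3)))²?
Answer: 3881040804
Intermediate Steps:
(-972 - (12210 - 34410 + 1110*K(-34, 3)))² = (-972 - (-25530 - 34410 - 3330))² = (-972 - 1110/(1/((11 - 31) + (-34 - 3))))² = (-972 - 1110/(1/(-20 - 37)))² = (-972 - 1110/(1/(-57)))² = (-972 - 1110/(-1/57))² = (-972 - 1110*(-57))² = (-972 + 63270)² = 62298² = 3881040804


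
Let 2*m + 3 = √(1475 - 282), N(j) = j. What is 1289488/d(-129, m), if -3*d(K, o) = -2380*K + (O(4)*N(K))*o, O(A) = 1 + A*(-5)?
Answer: -758057758/58285253 + 3062534*√1193/58285253 ≈ -11.191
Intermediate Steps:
m = -3/2 + √1193/2 (m = -3/2 + √(1475 - 282)/2 = -3/2 + √1193/2 ≈ 15.770)
O(A) = 1 - 5*A
d(K, o) = 2380*K/3 + 19*K*o/3 (d(K, o) = -(-2380*K + ((1 - 5*4)*K)*o)/3 = -(-2380*K + ((1 - 20)*K)*o)/3 = -(-2380*K + (-19*K)*o)/3 = -(-2380*K - 19*K*o)/3 = 2380*K/3 + 19*K*o/3)
1289488/d(-129, m) = 1289488/(((⅓)*(-129)*(2380 + 19*(-3/2 + √1193/2)))) = 1289488/(((⅓)*(-129)*(2380 + (-57/2 + 19*√1193/2)))) = 1289488/(((⅓)*(-129)*(4703/2 + 19*√1193/2))) = 1289488/(-202229/2 - 817*√1193/2)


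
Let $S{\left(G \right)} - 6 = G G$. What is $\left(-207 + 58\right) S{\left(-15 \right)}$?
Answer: $-34419$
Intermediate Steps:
$S{\left(G \right)} = 6 + G^{2}$ ($S{\left(G \right)} = 6 + G G = 6 + G^{2}$)
$\left(-207 + 58\right) S{\left(-15 \right)} = \left(-207 + 58\right) \left(6 + \left(-15\right)^{2}\right) = - 149 \left(6 + 225\right) = \left(-149\right) 231 = -34419$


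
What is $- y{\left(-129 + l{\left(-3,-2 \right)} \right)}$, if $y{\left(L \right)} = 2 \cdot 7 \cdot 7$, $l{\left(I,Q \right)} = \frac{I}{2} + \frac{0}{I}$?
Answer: $-98$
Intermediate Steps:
$l{\left(I,Q \right)} = \frac{I}{2}$ ($l{\left(I,Q \right)} = I \frac{1}{2} + 0 = \frac{I}{2} + 0 = \frac{I}{2}$)
$y{\left(L \right)} = 98$ ($y{\left(L \right)} = 14 \cdot 7 = 98$)
$- y{\left(-129 + l{\left(-3,-2 \right)} \right)} = \left(-1\right) 98 = -98$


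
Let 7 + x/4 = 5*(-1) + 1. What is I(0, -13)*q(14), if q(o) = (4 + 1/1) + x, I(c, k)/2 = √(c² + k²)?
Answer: -1014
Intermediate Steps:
x = -44 (x = -28 + 4*(5*(-1) + 1) = -28 + 4*(-5 + 1) = -28 + 4*(-4) = -28 - 16 = -44)
I(c, k) = 2*√(c² + k²)
q(o) = -39 (q(o) = (4 + 1/1) - 44 = (4 + 1) - 44 = 5 - 44 = -39)
I(0, -13)*q(14) = (2*√(0² + (-13)²))*(-39) = (2*√(0 + 169))*(-39) = (2*√169)*(-39) = (2*13)*(-39) = 26*(-39) = -1014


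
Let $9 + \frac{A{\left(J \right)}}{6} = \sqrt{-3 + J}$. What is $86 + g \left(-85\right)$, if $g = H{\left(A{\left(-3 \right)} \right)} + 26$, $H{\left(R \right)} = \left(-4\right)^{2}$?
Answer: $-3484$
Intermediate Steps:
$A{\left(J \right)} = -54 + 6 \sqrt{-3 + J}$
$H{\left(R \right)} = 16$
$g = 42$ ($g = 16 + 26 = 42$)
$86 + g \left(-85\right) = 86 + 42 \left(-85\right) = 86 - 3570 = -3484$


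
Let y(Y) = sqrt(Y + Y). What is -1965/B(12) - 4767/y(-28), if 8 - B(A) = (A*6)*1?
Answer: 1965/64 + 681*I*sqrt(14)/4 ≈ 30.703 + 637.02*I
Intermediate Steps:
B(A) = 8 - 6*A (B(A) = 8 - A*6 = 8 - 6*A)
y(Y) = sqrt(2)*sqrt(Y) (y(Y) = sqrt(2*Y) = sqrt(2)*sqrt(Y))
-1965/B(12) - 4767/y(-28) = -1965/(8 - 6*12) - 4767*(-I*sqrt(14)/28) = -1965/(8 - 72) - 4767*(-I*sqrt(14)/28) = -1965/(-64) - 4767*(-I*sqrt(14)/28) = -1965*(-1/64) - (-681)*I*sqrt(14)/4 = 1965/64 + 681*I*sqrt(14)/4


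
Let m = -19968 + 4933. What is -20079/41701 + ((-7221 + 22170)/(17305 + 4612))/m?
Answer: -6617097533754/13741400883595 ≈ -0.48154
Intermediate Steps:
m = -15035
-20079/41701 + ((-7221 + 22170)/(17305 + 4612))/m = -20079/41701 + ((-7221 + 22170)/(17305 + 4612))/(-15035) = -20079*1/41701 + (14949/21917)*(-1/15035) = -20079/41701 + (14949*(1/21917))*(-1/15035) = -20079/41701 + (14949/21917)*(-1/15035) = -20079/41701 - 14949/329522095 = -6617097533754/13741400883595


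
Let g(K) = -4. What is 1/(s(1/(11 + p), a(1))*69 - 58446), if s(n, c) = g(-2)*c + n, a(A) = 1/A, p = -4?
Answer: -7/410985 ≈ -1.7032e-5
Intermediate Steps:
s(n, c) = n - 4*c (s(n, c) = -4*c + n = n - 4*c)
1/(s(1/(11 + p), a(1))*69 - 58446) = 1/((1/(11 - 4) - 4/1)*69 - 58446) = 1/((1/7 - 4*1)*69 - 58446) = 1/((1/7 - 4)*69 - 58446) = 1/(-27/7*69 - 58446) = 1/(-1863/7 - 58446) = 1/(-410985/7) = -7/410985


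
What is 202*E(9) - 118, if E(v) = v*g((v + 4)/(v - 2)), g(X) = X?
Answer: 22808/7 ≈ 3258.3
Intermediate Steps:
E(v) = v*(4 + v)/(-2 + v) (E(v) = v*((v + 4)/(v - 2)) = v*((4 + v)/(-2 + v)) = v*(4 + v)/(-2 + v))
202*E(9) - 118 = 202*(9*(4 + 9)/(-2 + 9)) - 118 = 202*(9*13/7) - 118 = 202*(9*(⅐)*13) - 118 = 202*(117/7) - 118 = 23634/7 - 118 = 22808/7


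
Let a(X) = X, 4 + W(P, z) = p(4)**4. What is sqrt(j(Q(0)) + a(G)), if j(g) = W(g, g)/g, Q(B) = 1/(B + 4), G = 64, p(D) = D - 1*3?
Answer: 2*sqrt(13) ≈ 7.2111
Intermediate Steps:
p(D) = -3 + D (p(D) = D - 3 = -3 + D)
W(P, z) = -3 (W(P, z) = -4 + (-3 + 4)**4 = -4 + 1**4 = -4 + 1 = -3)
Q(B) = 1/(4 + B)
j(g) = -3/g
sqrt(j(Q(0)) + a(G)) = sqrt(-3/(1/(4 + 0)) + 64) = sqrt(-3/(1/4) + 64) = sqrt(-3/1/4 + 64) = sqrt(-3*4 + 64) = sqrt(-12 + 64) = sqrt(52) = 2*sqrt(13)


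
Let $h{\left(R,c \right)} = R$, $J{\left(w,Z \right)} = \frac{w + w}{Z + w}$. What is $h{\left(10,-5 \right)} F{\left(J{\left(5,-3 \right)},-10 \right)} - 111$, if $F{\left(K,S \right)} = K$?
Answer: $-61$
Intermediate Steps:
$J{\left(w,Z \right)} = \frac{2 w}{Z + w}$
$h{\left(10,-5 \right)} F{\left(J{\left(5,-3 \right)},-10 \right)} - 111 = 10 \cdot 2 \cdot 5 \frac{1}{-3 + 5} - 111 = 10 \cdot 2 \cdot 5 \cdot \frac{1}{2} - 111 = 10 \cdot 5 - 111 = 50 - 111 = -61$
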